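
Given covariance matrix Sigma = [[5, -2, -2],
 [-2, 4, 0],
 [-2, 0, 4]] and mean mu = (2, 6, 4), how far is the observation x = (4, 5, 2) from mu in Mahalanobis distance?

Step 1 — centre the observation: (x - mu) = (2, -1, -2).

Step 2 — invert Sigma (cofactor / det for 3×3, or solve directly):
  Sigma^{-1} = [[0.3333, 0.1667, 0.1667],
 [0.1667, 0.3333, 0.0833],
 [0.1667, 0.0833, 0.3333]].

Step 3 — form the quadratic (x - mu)^T · Sigma^{-1} · (x - mu):
  Sigma^{-1} · (x - mu) = (0.1667, -0.1667, -0.4167).
  (x - mu)^T · [Sigma^{-1} · (x - mu)] = (2)·(0.1667) + (-1)·(-0.1667) + (-2)·(-0.4167) = 1.3333.

Step 4 — take square root: d = √(1.3333) ≈ 1.1547.

d(x, mu) = √(1.3333) ≈ 1.1547


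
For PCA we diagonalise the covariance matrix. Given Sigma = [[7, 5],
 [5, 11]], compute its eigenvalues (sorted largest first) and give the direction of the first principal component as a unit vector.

Step 1 — characteristic polynomial of 2×2 Sigma:
  det(Sigma - λI) = λ² - trace · λ + det = 0.
  trace = 7 + 11 = 18, det = 7·11 - (5)² = 52.
Step 2 — discriminant:
  Δ = trace² - 4·det = 324 - 208 = 116.
Step 3 — eigenvalues:
  λ = (trace ± √Δ)/2 = (18 ± 10.7703)/2,
  λ_1 = 14.3852,  λ_2 = 3.6148.

Step 4 — unit eigenvector for λ_1: solve (Sigma - λ_1 I)v = 0. First row:
  (7 - 14.3852)·v_x + (5)·v_y = 0, i.e. (-7.3852)·v_x + (5)·v_y = 0,
  so v ∝ (b, λ_1 - a) = (5, 7.3852) = u.
  ||u|| = √((5)² + (7.3852)²) = √(79.5407) ≈ 8.9186,
  v_1 = u/||u|| ≈ (0.5606, 0.8281) (||v_1|| = 1).

λ_1 = 14.3852,  λ_2 = 3.6148;  v_1 ≈ (0.5606, 0.8281)


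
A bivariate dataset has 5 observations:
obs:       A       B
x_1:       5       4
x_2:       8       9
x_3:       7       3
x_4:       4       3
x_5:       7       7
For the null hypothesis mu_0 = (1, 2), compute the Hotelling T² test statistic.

Step 1 — sample mean vector:
  mean(A) = (5 + 8 + 7 + 4 + 7) / 5 = 31/5 = 6.2
  mean(B) = (4 + 9 + 3 + 3 + 7) / 5 = 26/5 = 5.2
  x̄ = (6.2, 5.2),  deviation x̄ - mu_0 = (6.2, 5.2) - (1, 2) = (5.2, 3.2).

Step 2 — sample covariance matrix, S[i,j] = (1/(n-1)) · Σ_k (x_{k,i} - mean_i) · (x_{k,j} - mean_j), divisor n-1 = 4:
  S[A,A] = ((-1.2)·(-1.2) + (1.8)·(1.8) + (0.8)·(0.8) + (-2.2)·(-2.2) + (0.8)·(0.8)) / 4 = 10.8/4 = 2.7
  S[A,B] = ((-1.2)·(-1.2) + (1.8)·(3.8) + (0.8)·(-2.2) + (-2.2)·(-2.2) + (0.8)·(1.8)) / 4 = 12.8/4 = 3.2
  S[B,B] = ((-1.2)·(-1.2) + (3.8)·(3.8) + (-2.2)·(-2.2) + (-2.2)·(-2.2) + (1.8)·(1.8)) / 4 = 28.8/4 = 7.2
  S = [[2.7, 3.2],
 [3.2, 7.2]].

Step 3 — invert S. det(S) = 2.7·7.2 - (3.2)² = 9.2.
  S^{-1} = (1/det) · [[d, -b], [-b, a]] = [[0.7826, -0.3478],
 [-0.3478, 0.2935]].

Step 4 — quadratic form (x̄ - mu_0)^T · S^{-1} · (x̄ - mu_0):
  S^{-1} · (x̄ - mu_0) = (2.9565, -0.8696),
  (x̄ - mu_0)^T · [...] = (5.2)·(2.9565) + (3.2)·(-0.8696) = 12.5913.

Step 5 — scale by n: T² = 5 · 12.5913 = 62.9565.

T² ≈ 62.9565


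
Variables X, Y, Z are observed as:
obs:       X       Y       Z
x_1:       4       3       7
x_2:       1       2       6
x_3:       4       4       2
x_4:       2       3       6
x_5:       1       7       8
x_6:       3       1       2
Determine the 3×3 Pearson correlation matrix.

Step 1 — column means:
  mean(X) = (4 + 1 + 4 + 2 + 1 + 3) / 6 = 15/6 = 2.5
  mean(Y) = (3 + 2 + 4 + 3 + 7 + 1) / 6 = 20/6 = 3.3333
  mean(Z) = (7 + 6 + 2 + 6 + 8 + 2) / 6 = 31/6 = 5.1667

Step 2 — sample variances and covariances s[i,j] = (1/(n-1)) · Σ_k (x_{k,i} - mean_i) · (x_{k,j} - mean_j), with n-1 = 5:
  s[X,X] = ((1.5)·(1.5) + (-1.5)·(-1.5) + (1.5)·(1.5) + (-0.5)·(-0.5) + (-1.5)·(-1.5) + (0.5)·(0.5)) / 5 = 9.5/5 = 1.9
  s[X,Y] = ((1.5)·(-0.3333) + (-1.5)·(-1.3333) + (1.5)·(0.6667) + (-0.5)·(-0.3333) + (-1.5)·(3.6667) + (0.5)·(-2.3333)) / 5 = -4/5 = -0.8
  s[X,Z] = ((1.5)·(1.8333) + (-1.5)·(0.8333) + (1.5)·(-3.1667) + (-0.5)·(0.8333) + (-1.5)·(2.8333) + (0.5)·(-3.1667)) / 5 = -9.5/5 = -1.9
  s[Y,Y] = ((-0.3333)·(-0.3333) + (-1.3333)·(-1.3333) + (0.6667)·(0.6667) + (-0.3333)·(-0.3333) + (3.6667)·(3.6667) + (-2.3333)·(-2.3333)) / 5 = 21.3333/5 = 4.2667
  s[Y,Z] = ((-0.3333)·(1.8333) + (-1.3333)·(0.8333) + (0.6667)·(-3.1667) + (-0.3333)·(0.8333) + (3.6667)·(2.8333) + (-2.3333)·(-3.1667)) / 5 = 13.6667/5 = 2.7333
  s[Z,Z] = ((1.8333)·(1.8333) + (0.8333)·(0.8333) + (-3.1667)·(-3.1667) + (0.8333)·(0.8333) + (2.8333)·(2.8333) + (-3.1667)·(-3.1667)) / 5 = 32.8333/5 = 6.5667
  Sample standard deviations s_i = √(s[i,i]):
  s(X) = √(1.9) = 1.3784
  s(Y) = √(4.2667) = 2.0656
  s(Z) = √(6.5667) = 2.5626

Step 3 — r_{ij} = s_{ij} / (s_i · s_j):
  r[X,X] = 1 (diagonal).
  r[X,Y] = -0.8 / (1.3784 · 2.0656) = -0.8 / 2.8472 = -0.281
  r[X,Z] = -1.9 / (1.3784 · 2.5626) = -1.9 / 3.5322 = -0.5379
  r[Y,Y] = 1 (diagonal).
  r[Y,Z] = 2.7333 / (2.0656 · 2.5626) = 2.7333 / 5.2932 = 0.5164
  r[Z,Z] = 1 (diagonal).

R is symmetric with unit diagonal. Assembling:

R = [[1, -0.281, -0.5379],
 [-0.281, 1, 0.5164],
 [-0.5379, 0.5164, 1]]


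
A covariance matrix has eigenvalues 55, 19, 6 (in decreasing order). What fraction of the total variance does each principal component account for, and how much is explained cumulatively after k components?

Step 1 — total variance = trace(Sigma) = Σ λ_i = 55 + 19 + 6 = 80.

Step 2 — fraction explained by component i = λ_i / Σ λ:
  PC1: 55/80 = 0.6875
  PC2: 19/80 = 0.2375
  PC3: 6/80 = 0.075

Step 3 — cumulative fraction after k components = (λ_1 + ... + λ_k) / Σ λ:
  k = 1: 55/80 = 0.6875
  k = 2: (55 + 19)/80 = 74/80 = 0.925
  k = 3: (55 + 19 + 6)/80 = 80/80 = 1

Summary (fraction, with percent):

explained: PC1 0.6875 (68.75%), PC2 0.2375 (23.75%), PC3 0.075 (7.5%);  cumulative: 0.6875, 0.925, 1


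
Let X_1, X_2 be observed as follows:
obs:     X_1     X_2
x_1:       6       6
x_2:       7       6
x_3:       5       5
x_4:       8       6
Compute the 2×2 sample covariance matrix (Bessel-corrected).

Step 1 — column means:
  mean(X_1) = (6 + 7 + 5 + 8) / 4 = 26/4 = 6.5
  mean(X_2) = (6 + 6 + 5 + 6) / 4 = 23/4 = 5.75

Step 2 — sample covariance S[i,j] = (1/(n-1)) · Σ_k (x_{k,i} - mean_i) · (x_{k,j} - mean_j), with n-1 = 3.
  S[X_1,X_1] = ((-0.5)·(-0.5) + (0.5)·(0.5) + (-1.5)·(-1.5) + (1.5)·(1.5)) / 3 = 5/3 = 1.6667
  S[X_1,X_2] = ((-0.5)·(0.25) + (0.5)·(0.25) + (-1.5)·(-0.75) + (1.5)·(0.25)) / 3 = 1.5/3 = 0.5
  S[X_2,X_2] = ((0.25)·(0.25) + (0.25)·(0.25) + (-0.75)·(-0.75) + (0.25)·(0.25)) / 3 = 0.75/3 = 0.25

S is symmetric (S[j,i] = S[i,j]). Assembling:

S = [[1.6667, 0.5],
 [0.5, 0.25]]


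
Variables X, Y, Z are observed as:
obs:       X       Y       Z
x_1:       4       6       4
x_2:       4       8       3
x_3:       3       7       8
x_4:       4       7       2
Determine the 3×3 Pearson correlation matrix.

Step 1 — column means:
  mean(X) = (4 + 4 + 3 + 4) / 4 = 15/4 = 3.75
  mean(Y) = (6 + 8 + 7 + 7) / 4 = 28/4 = 7
  mean(Z) = (4 + 3 + 8 + 2) / 4 = 17/4 = 4.25

Step 2 — sample variances and covariances s[i,j] = (1/(n-1)) · Σ_k (x_{k,i} - mean_i) · (x_{k,j} - mean_j), with n-1 = 3:
  s[X,X] = ((0.25)·(0.25) + (0.25)·(0.25) + (-0.75)·(-0.75) + (0.25)·(0.25)) / 3 = 0.75/3 = 0.25
  s[X,Y] = ((0.25)·(-1) + (0.25)·(1) + (-0.75)·(0) + (0.25)·(0)) / 3 = 0/3 = 0
  s[X,Z] = ((0.25)·(-0.25) + (0.25)·(-1.25) + (-0.75)·(3.75) + (0.25)·(-2.25)) / 3 = -3.75/3 = -1.25
  s[Y,Y] = ((-1)·(-1) + (1)·(1) + (0)·(0) + (0)·(0)) / 3 = 2/3 = 0.6667
  s[Y,Z] = ((-1)·(-0.25) + (1)·(-1.25) + (0)·(3.75) + (0)·(-2.25)) / 3 = -1/3 = -0.3333
  s[Z,Z] = ((-0.25)·(-0.25) + (-1.25)·(-1.25) + (3.75)·(3.75) + (-2.25)·(-2.25)) / 3 = 20.75/3 = 6.9167
  Sample standard deviations s_i = √(s[i,i]):
  s(X) = √(0.25) = 0.5
  s(Y) = √(0.6667) = 0.8165
  s(Z) = √(6.9167) = 2.63

Step 3 — r_{ij} = s_{ij} / (s_i · s_j):
  r[X,X] = 1 (diagonal).
  r[X,Y] = 0 / (0.5 · 0.8165) = 0 / 0.4082 = 0
  r[X,Z] = -1.25 / (0.5 · 2.63) = -1.25 / 1.315 = -0.9506
  r[Y,Y] = 1 (diagonal).
  r[Y,Z] = -0.3333 / (0.8165 · 2.63) = -0.3333 / 2.1473 = -0.1552
  r[Z,Z] = 1 (diagonal).

R is symmetric with unit diagonal. Assembling:

R = [[1, 0, -0.9506],
 [0, 1, -0.1552],
 [-0.9506, -0.1552, 1]]


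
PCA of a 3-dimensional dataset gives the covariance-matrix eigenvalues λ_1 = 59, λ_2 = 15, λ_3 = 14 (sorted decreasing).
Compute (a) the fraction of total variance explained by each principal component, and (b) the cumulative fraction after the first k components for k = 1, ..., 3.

Step 1 — total variance = trace(Sigma) = Σ λ_i = 59 + 15 + 14 = 88.

Step 2 — fraction explained by component i = λ_i / Σ λ:
  PC1: 59/88 = 0.6705
  PC2: 15/88 = 0.1705
  PC3: 14/88 = 0.1591

Step 3 — cumulative fraction after k components = (λ_1 + ... + λ_k) / Σ λ:
  k = 1: 59/88 = 0.6705
  k = 2: (59 + 15)/88 = 74/88 = 0.8409
  k = 3: (59 + 15 + 14)/88 = 88/88 = 1

Summary (fraction, with percent):

explained: PC1 0.6705 (67.05%), PC2 0.1705 (17.05%), PC3 0.1591 (15.91%);  cumulative: 0.6705, 0.8409, 1


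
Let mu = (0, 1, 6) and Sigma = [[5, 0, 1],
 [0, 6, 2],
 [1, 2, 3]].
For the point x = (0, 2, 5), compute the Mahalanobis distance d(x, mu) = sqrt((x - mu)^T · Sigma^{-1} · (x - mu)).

Step 1 — centre the observation: (x - mu) = (0, 1, -1).

Step 2 — invert Sigma (cofactor / det for 3×3, or solve directly):
  Sigma^{-1} = [[0.2188, 0.0312, -0.0938],
 [0.0312, 0.2188, -0.1562],
 [-0.0938, -0.1562, 0.4688]].

Step 3 — form the quadratic (x - mu)^T · Sigma^{-1} · (x - mu):
  Sigma^{-1} · (x - mu) = (0.125, 0.375, -0.625).
  (x - mu)^T · [Sigma^{-1} · (x - mu)] = (0)·(0.125) + (1)·(0.375) + (-1)·(-0.625) = 1.

Step 4 — take square root: d = √(1) ≈ 1.

d(x, mu) = √(1) ≈ 1


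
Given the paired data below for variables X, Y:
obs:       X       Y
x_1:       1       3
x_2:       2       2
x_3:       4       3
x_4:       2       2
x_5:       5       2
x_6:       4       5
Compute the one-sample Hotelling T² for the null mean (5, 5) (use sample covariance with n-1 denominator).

Step 1 — sample mean vector:
  mean(X) = (1 + 2 + 4 + 2 + 5 + 4) / 6 = 18/6 = 3
  mean(Y) = (3 + 2 + 3 + 2 + 2 + 5) / 6 = 17/6 = 2.8333
  x̄ = (3, 2.8333),  deviation x̄ - mu_0 = (3, 2.8333) - (5, 5) = (-2, -2.1667).

Step 2 — sample covariance matrix, S[i,j] = (1/(n-1)) · Σ_k (x_{k,i} - mean_i) · (x_{k,j} - mean_j), divisor n-1 = 5:
  S[X,X] = ((-2)·(-2) + (-1)·(-1) + (1)·(1) + (-1)·(-1) + (2)·(2) + (1)·(1)) / 5 = 12/5 = 2.4
  S[X,Y] = ((-2)·(0.1667) + (-1)·(-0.8333) + (1)·(0.1667) + (-1)·(-0.8333) + (2)·(-0.8333) + (1)·(2.1667)) / 5 = 2/5 = 0.4
  S[Y,Y] = ((0.1667)·(0.1667) + (-0.8333)·(-0.8333) + (0.1667)·(0.1667) + (-0.8333)·(-0.8333) + (-0.8333)·(-0.8333) + (2.1667)·(2.1667)) / 5 = 6.8333/5 = 1.3667
  S = [[2.4, 0.4],
 [0.4, 1.3667]].

Step 3 — invert S. det(S) = 2.4·1.3667 - (0.4)² = 3.12.
  S^{-1} = (1/det) · [[d, -b], [-b, a]] = [[0.438, -0.1282],
 [-0.1282, 0.7692]].

Step 4 — quadratic form (x̄ - mu_0)^T · S^{-1} · (x̄ - mu_0):
  S^{-1} · (x̄ - mu_0) = (-0.5983, -1.4103),
  (x̄ - mu_0)^T · [...] = (-2)·(-0.5983) + (-2.1667)·(-1.4103) = 4.2521.

Step 5 — scale by n: T² = 6 · 4.2521 = 25.5128.

T² ≈ 25.5128


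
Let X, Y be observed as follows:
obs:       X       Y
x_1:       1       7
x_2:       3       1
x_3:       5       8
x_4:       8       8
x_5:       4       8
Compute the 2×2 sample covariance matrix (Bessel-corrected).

Step 1 — column means:
  mean(X) = (1 + 3 + 5 + 8 + 4) / 5 = 21/5 = 4.2
  mean(Y) = (7 + 1 + 8 + 8 + 8) / 5 = 32/5 = 6.4

Step 2 — sample covariance S[i,j] = (1/(n-1)) · Σ_k (x_{k,i} - mean_i) · (x_{k,j} - mean_j), with n-1 = 4.
  S[X,X] = ((-3.2)·(-3.2) + (-1.2)·(-1.2) + (0.8)·(0.8) + (3.8)·(3.8) + (-0.2)·(-0.2)) / 4 = 26.8/4 = 6.7
  S[X,Y] = ((-3.2)·(0.6) + (-1.2)·(-5.4) + (0.8)·(1.6) + (3.8)·(1.6) + (-0.2)·(1.6)) / 4 = 11.6/4 = 2.9
  S[Y,Y] = ((0.6)·(0.6) + (-5.4)·(-5.4) + (1.6)·(1.6) + (1.6)·(1.6) + (1.6)·(1.6)) / 4 = 37.2/4 = 9.3

S is symmetric (S[j,i] = S[i,j]). Assembling:

S = [[6.7, 2.9],
 [2.9, 9.3]]


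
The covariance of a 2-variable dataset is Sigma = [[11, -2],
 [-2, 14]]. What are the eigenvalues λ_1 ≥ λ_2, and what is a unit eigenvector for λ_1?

Step 1 — characteristic polynomial of 2×2 Sigma:
  det(Sigma - λI) = λ² - trace · λ + det = 0.
  trace = 11 + 14 = 25, det = 11·14 - (-2)² = 150.
Step 2 — discriminant:
  Δ = trace² - 4·det = 625 - 600 = 25.
Step 3 — eigenvalues:
  λ = (trace ± √Δ)/2 = (25 ± 5)/2,
  λ_1 = 15,  λ_2 = 10.

Step 4 — unit eigenvector for λ_1: solve (Sigma - λ_1 I)v = 0. First row:
  (11 - 15)·v_x + (-2)·v_y = 0, i.e. (-4)·v_x + (-2)·v_y = 0,
  so v ∝ (b, λ_1 - a) = (-2, 4); multiply by -1 so the first entry is positive: u = (2, -4).
  ||u|| = √((2)² + (-4)²) = √(20) ≈ 4.4721,
  v_1 = u/||u|| ≈ (0.4472, -0.8944) (||v_1|| = 1).

λ_1 = 15,  λ_2 = 10;  v_1 ≈ (0.4472, -0.8944)


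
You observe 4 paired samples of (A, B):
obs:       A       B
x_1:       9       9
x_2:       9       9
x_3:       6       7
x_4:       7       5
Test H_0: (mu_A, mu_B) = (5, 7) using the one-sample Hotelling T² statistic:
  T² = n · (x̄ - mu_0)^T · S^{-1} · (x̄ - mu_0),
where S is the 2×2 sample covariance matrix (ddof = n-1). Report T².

Step 1 — sample mean vector:
  mean(A) = (9 + 9 + 6 + 7) / 4 = 31/4 = 7.75
  mean(B) = (9 + 9 + 7 + 5) / 4 = 30/4 = 7.5
  x̄ = (7.75, 7.5),  deviation x̄ - mu_0 = (7.75, 7.5) - (5, 7) = (2.75, 0.5).

Step 2 — sample covariance matrix, S[i,j] = (1/(n-1)) · Σ_k (x_{k,i} - mean_i) · (x_{k,j} - mean_j), divisor n-1 = 3:
  S[A,A] = ((1.25)·(1.25) + (1.25)·(1.25) + (-1.75)·(-1.75) + (-0.75)·(-0.75)) / 3 = 6.75/3 = 2.25
  S[A,B] = ((1.25)·(1.5) + (1.25)·(1.5) + (-1.75)·(-0.5) + (-0.75)·(-2.5)) / 3 = 6.5/3 = 2.1667
  S[B,B] = ((1.5)·(1.5) + (1.5)·(1.5) + (-0.5)·(-0.5) + (-2.5)·(-2.5)) / 3 = 11/3 = 3.6667
  S = [[2.25, 2.1667],
 [2.1667, 3.6667]].

Step 3 — invert S. det(S) = 2.25·3.6667 - (2.1667)² = 3.5556.
  S^{-1} = (1/det) · [[d, -b], [-b, a]] = [[1.0312, -0.6094],
 [-0.6094, 0.6328]].

Step 4 — quadratic form (x̄ - mu_0)^T · S^{-1} · (x̄ - mu_0):
  S^{-1} · (x̄ - mu_0) = (2.5312, -1.3594),
  (x̄ - mu_0)^T · [...] = (2.75)·(2.5312) + (0.5)·(-1.3594) = 6.2812.

Step 5 — scale by n: T² = 4 · 6.2812 = 25.125.

T² ≈ 25.125


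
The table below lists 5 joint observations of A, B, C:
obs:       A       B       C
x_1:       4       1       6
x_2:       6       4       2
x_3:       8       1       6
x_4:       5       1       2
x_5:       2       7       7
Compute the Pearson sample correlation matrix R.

Step 1 — column means:
  mean(A) = (4 + 6 + 8 + 5 + 2) / 5 = 25/5 = 5
  mean(B) = (1 + 4 + 1 + 1 + 7) / 5 = 14/5 = 2.8
  mean(C) = (6 + 2 + 6 + 2 + 7) / 5 = 23/5 = 4.6

Step 2 — sample variances and covariances s[i,j] = (1/(n-1)) · Σ_k (x_{k,i} - mean_i) · (x_{k,j} - mean_j), with n-1 = 4:
  s[A,A] = ((-1)·(-1) + (1)·(1) + (3)·(3) + (0)·(0) + (-3)·(-3)) / 4 = 20/4 = 5
  s[A,B] = ((-1)·(-1.8) + (1)·(1.2) + (3)·(-1.8) + (0)·(-1.8) + (-3)·(4.2)) / 4 = -15/4 = -3.75
  s[A,C] = ((-1)·(1.4) + (1)·(-2.6) + (3)·(1.4) + (0)·(-2.6) + (-3)·(2.4)) / 4 = -7/4 = -1.75
  s[B,B] = ((-1.8)·(-1.8) + (1.2)·(1.2) + (-1.8)·(-1.8) + (-1.8)·(-1.8) + (4.2)·(4.2)) / 4 = 28.8/4 = 7.2
  s[B,C] = ((-1.8)·(1.4) + (1.2)·(-2.6) + (-1.8)·(1.4) + (-1.8)·(-2.6) + (4.2)·(2.4)) / 4 = 6.6/4 = 1.65
  s[C,C] = ((1.4)·(1.4) + (-2.6)·(-2.6) + (1.4)·(1.4) + (-2.6)·(-2.6) + (2.4)·(2.4)) / 4 = 23.2/4 = 5.8
  Sample standard deviations s_i = √(s[i,i]):
  s(A) = √(5) = 2.2361
  s(B) = √(7.2) = 2.6833
  s(C) = √(5.8) = 2.4083

Step 3 — r_{ij} = s_{ij} / (s_i · s_j):
  r[A,A] = 1 (diagonal).
  r[A,B] = -3.75 / (2.2361 · 2.6833) = -3.75 / 6 = -0.625
  r[A,C] = -1.75 / (2.2361 · 2.4083) = -1.75 / 5.3852 = -0.325
  r[B,B] = 1 (diagonal).
  r[B,C] = 1.65 / (2.6833 · 2.4083) = 1.65 / 6.4622 = 0.2553
  r[C,C] = 1 (diagonal).

R is symmetric with unit diagonal. Assembling:

R = [[1, -0.625, -0.325],
 [-0.625, 1, 0.2553],
 [-0.325, 0.2553, 1]]


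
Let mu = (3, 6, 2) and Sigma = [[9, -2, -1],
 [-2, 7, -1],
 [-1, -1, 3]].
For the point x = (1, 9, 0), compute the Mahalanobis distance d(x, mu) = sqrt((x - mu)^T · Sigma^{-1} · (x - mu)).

Step 1 — centre the observation: (x - mu) = (-2, 3, -2).

Step 2 — invert Sigma (cofactor / det for 3×3, or solve directly):
  Sigma^{-1} = [[0.1274, 0.0446, 0.0573],
 [0.0446, 0.1656, 0.0701],
 [0.0573, 0.0701, 0.3758]].

Step 3 — form the quadratic (x - mu)^T · Sigma^{-1} · (x - mu):
  Sigma^{-1} · (x - mu) = (-0.2357, 0.2675, -0.6561).
  (x - mu)^T · [Sigma^{-1} · (x - mu)] = (-2)·(-0.2357) + (3)·(0.2675) + (-2)·(-0.6561) = 2.586.

Step 4 — take square root: d = √(2.586) ≈ 1.6081.

d(x, mu) = √(2.586) ≈ 1.6081


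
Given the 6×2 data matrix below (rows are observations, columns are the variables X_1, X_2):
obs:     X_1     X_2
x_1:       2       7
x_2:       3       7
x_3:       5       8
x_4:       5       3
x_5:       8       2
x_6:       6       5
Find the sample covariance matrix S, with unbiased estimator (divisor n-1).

Step 1 — column means:
  mean(X_1) = (2 + 3 + 5 + 5 + 8 + 6) / 6 = 29/6 = 4.8333
  mean(X_2) = (7 + 7 + 8 + 3 + 2 + 5) / 6 = 32/6 = 5.3333

Step 2 — sample covariance S[i,j] = (1/(n-1)) · Σ_k (x_{k,i} - mean_i) · (x_{k,j} - mean_j), with n-1 = 5.
  S[X_1,X_1] = ((-2.8333)·(-2.8333) + (-1.8333)·(-1.8333) + (0.1667)·(0.1667) + (0.1667)·(0.1667) + (3.1667)·(3.1667) + (1.1667)·(1.1667)) / 5 = 22.8333/5 = 4.5667
  S[X_1,X_2] = ((-2.8333)·(1.6667) + (-1.8333)·(1.6667) + (0.1667)·(2.6667) + (0.1667)·(-2.3333) + (3.1667)·(-3.3333) + (1.1667)·(-0.3333)) / 5 = -18.6667/5 = -3.7333
  S[X_2,X_2] = ((1.6667)·(1.6667) + (1.6667)·(1.6667) + (2.6667)·(2.6667) + (-2.3333)·(-2.3333) + (-3.3333)·(-3.3333) + (-0.3333)·(-0.3333)) / 5 = 29.3333/5 = 5.8667

S is symmetric (S[j,i] = S[i,j]). Assembling:

S = [[4.5667, -3.7333],
 [-3.7333, 5.8667]]


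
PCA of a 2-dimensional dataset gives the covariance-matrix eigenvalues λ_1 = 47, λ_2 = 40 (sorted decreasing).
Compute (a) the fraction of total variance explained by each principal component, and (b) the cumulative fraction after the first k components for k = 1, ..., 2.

Step 1 — total variance = trace(Sigma) = Σ λ_i = 47 + 40 = 87.

Step 2 — fraction explained by component i = λ_i / Σ λ:
  PC1: 47/87 = 0.5402
  PC2: 40/87 = 0.4598

Step 3 — cumulative fraction after k components = (λ_1 + ... + λ_k) / Σ λ:
  k = 1: 47/87 = 0.5402
  k = 2: (47 + 40)/87 = 87/87 = 1

Summary (fraction, with percent):

explained: PC1 0.5402 (54.02%), PC2 0.4598 (45.98%);  cumulative: 0.5402, 1


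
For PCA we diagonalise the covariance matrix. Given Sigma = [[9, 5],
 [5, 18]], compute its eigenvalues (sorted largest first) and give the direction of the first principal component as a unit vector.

Step 1 — characteristic polynomial of 2×2 Sigma:
  det(Sigma - λI) = λ² - trace · λ + det = 0.
  trace = 9 + 18 = 27, det = 9·18 - (5)² = 137.
Step 2 — discriminant:
  Δ = trace² - 4·det = 729 - 548 = 181.
Step 3 — eigenvalues:
  λ = (trace ± √Δ)/2 = (27 ± 13.4536)/2,
  λ_1 = 20.2268,  λ_2 = 6.7732.

Step 4 — unit eigenvector for λ_1: solve (Sigma - λ_1 I)v = 0. First row:
  (9 - 20.2268)·v_x + (5)·v_y = 0, i.e. (-11.2268)·v_x + (5)·v_y = 0,
  so v ∝ (b, λ_1 - a) = (5, 11.2268) = u.
  ||u|| = √((5)² + (11.2268)²) = √(151.0413) ≈ 12.2899,
  v_1 = u/||u|| ≈ (0.4068, 0.9135) (||v_1|| = 1).

λ_1 = 20.2268,  λ_2 = 6.7732;  v_1 ≈ (0.4068, 0.9135)


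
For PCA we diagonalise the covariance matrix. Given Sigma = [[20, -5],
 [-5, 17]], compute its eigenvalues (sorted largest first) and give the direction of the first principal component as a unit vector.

Step 1 — characteristic polynomial of 2×2 Sigma:
  det(Sigma - λI) = λ² - trace · λ + det = 0.
  trace = 20 + 17 = 37, det = 20·17 - (-5)² = 315.
Step 2 — discriminant:
  Δ = trace² - 4·det = 1369 - 1260 = 109.
Step 3 — eigenvalues:
  λ = (trace ± √Δ)/2 = (37 ± 10.4403)/2,
  λ_1 = 23.7202,  λ_2 = 13.2798.

Step 4 — unit eigenvector for λ_1: solve (Sigma - λ_1 I)v = 0. First row:
  (20 - 23.7202)·v_x + (-5)·v_y = 0, i.e. (-3.7202)·v_x + (-5)·v_y = 0,
  so v ∝ (b, λ_1 - a) = (-5, 3.7202); multiply by -1 so the first entry is positive: u = (5, -3.7202).
  ||u|| = √((5)² + (-3.7202)²) = √(38.8395) ≈ 6.2321,
  v_1 = u/||u|| ≈ (0.8023, -0.5969) (||v_1|| = 1).

λ_1 = 23.7202,  λ_2 = 13.2798;  v_1 ≈ (0.8023, -0.5969)


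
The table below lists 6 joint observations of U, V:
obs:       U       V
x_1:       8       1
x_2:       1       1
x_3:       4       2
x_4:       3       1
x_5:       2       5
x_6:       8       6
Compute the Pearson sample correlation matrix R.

Step 1 — column means:
  mean(U) = (8 + 1 + 4 + 3 + 2 + 8) / 6 = 26/6 = 4.3333
  mean(V) = (1 + 1 + 2 + 1 + 5 + 6) / 6 = 16/6 = 2.6667

Step 2 — sample variances and covariances s[i,j] = (1/(n-1)) · Σ_k (x_{k,i} - mean_i) · (x_{k,j} - mean_j), with n-1 = 5:
  s[U,U] = ((3.6667)·(3.6667) + (-3.3333)·(-3.3333) + (-0.3333)·(-0.3333) + (-1.3333)·(-1.3333) + (-2.3333)·(-2.3333) + (3.6667)·(3.6667)) / 5 = 45.3333/5 = 9.0667
  s[U,V] = ((3.6667)·(-1.6667) + (-3.3333)·(-1.6667) + (-0.3333)·(-0.6667) + (-1.3333)·(-1.6667) + (-2.3333)·(2.3333) + (3.6667)·(3.3333)) / 5 = 8.6667/5 = 1.7333
  s[V,V] = ((-1.6667)·(-1.6667) + (-1.6667)·(-1.6667) + (-0.6667)·(-0.6667) + (-1.6667)·(-1.6667) + (2.3333)·(2.3333) + (3.3333)·(3.3333)) / 5 = 25.3333/5 = 5.0667
  Sample standard deviations s_i = √(s[i,i]):
  s(U) = √(9.0667) = 3.0111
  s(V) = √(5.0667) = 2.2509

Step 3 — r_{ij} = s_{ij} / (s_i · s_j):
  r[U,U] = 1 (diagonal).
  r[U,V] = 1.7333 / (3.0111 · 2.2509) = 1.7333 / 6.7777 = 0.2557
  r[V,V] = 1 (diagonal).

R is symmetric with unit diagonal. Assembling:

R = [[1, 0.2557],
 [0.2557, 1]]


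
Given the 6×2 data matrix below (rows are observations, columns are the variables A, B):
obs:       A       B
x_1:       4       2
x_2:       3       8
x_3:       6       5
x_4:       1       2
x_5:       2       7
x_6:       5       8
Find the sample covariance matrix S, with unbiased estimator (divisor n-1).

Step 1 — column means:
  mean(A) = (4 + 3 + 6 + 1 + 2 + 5) / 6 = 21/6 = 3.5
  mean(B) = (2 + 8 + 5 + 2 + 7 + 8) / 6 = 32/6 = 5.3333

Step 2 — sample covariance S[i,j] = (1/(n-1)) · Σ_k (x_{k,i} - mean_i) · (x_{k,j} - mean_j), with n-1 = 5.
  S[A,A] = ((0.5)·(0.5) + (-0.5)·(-0.5) + (2.5)·(2.5) + (-2.5)·(-2.5) + (-1.5)·(-1.5) + (1.5)·(1.5)) / 5 = 17.5/5 = 3.5
  S[A,B] = ((0.5)·(-3.3333) + (-0.5)·(2.6667) + (2.5)·(-0.3333) + (-2.5)·(-3.3333) + (-1.5)·(1.6667) + (1.5)·(2.6667)) / 5 = 6/5 = 1.2
  S[B,B] = ((-3.3333)·(-3.3333) + (2.6667)·(2.6667) + (-0.3333)·(-0.3333) + (-3.3333)·(-3.3333) + (1.6667)·(1.6667) + (2.6667)·(2.6667)) / 5 = 39.3333/5 = 7.8667

S is symmetric (S[j,i] = S[i,j]). Assembling:

S = [[3.5, 1.2],
 [1.2, 7.8667]]


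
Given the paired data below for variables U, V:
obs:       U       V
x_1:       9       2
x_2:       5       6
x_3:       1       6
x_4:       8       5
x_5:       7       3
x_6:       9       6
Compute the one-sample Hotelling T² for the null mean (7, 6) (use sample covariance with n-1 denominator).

Step 1 — sample mean vector:
  mean(U) = (9 + 5 + 1 + 8 + 7 + 9) / 6 = 39/6 = 6.5
  mean(V) = (2 + 6 + 6 + 5 + 3 + 6) / 6 = 28/6 = 4.6667
  x̄ = (6.5, 4.6667),  deviation x̄ - mu_0 = (6.5, 4.6667) - (7, 6) = (-0.5, -1.3333).

Step 2 — sample covariance matrix, S[i,j] = (1/(n-1)) · Σ_k (x_{k,i} - mean_i) · (x_{k,j} - mean_j), divisor n-1 = 5:
  S[U,U] = ((2.5)·(2.5) + (-1.5)·(-1.5) + (-5.5)·(-5.5) + (1.5)·(1.5) + (0.5)·(0.5) + (2.5)·(2.5)) / 5 = 47.5/5 = 9.5
  S[U,V] = ((2.5)·(-2.6667) + (-1.5)·(1.3333) + (-5.5)·(1.3333) + (1.5)·(0.3333) + (0.5)·(-1.6667) + (2.5)·(1.3333)) / 5 = -13/5 = -2.6
  S[V,V] = ((-2.6667)·(-2.6667) + (1.3333)·(1.3333) + (1.3333)·(1.3333) + (0.3333)·(0.3333) + (-1.6667)·(-1.6667) + (1.3333)·(1.3333)) / 5 = 15.3333/5 = 3.0667
  S = [[9.5, -2.6],
 [-2.6, 3.0667]].

Step 3 — invert S. det(S) = 9.5·3.0667 - (-2.6)² = 22.3733.
  S^{-1} = (1/det) · [[d, -b], [-b, a]] = [[0.1371, 0.1162],
 [0.1162, 0.4246]].

Step 4 — quadratic form (x̄ - mu_0)^T · S^{-1} · (x̄ - mu_0):
  S^{-1} · (x̄ - mu_0) = (-0.2235, -0.6243),
  (x̄ - mu_0)^T · [...] = (-0.5)·(-0.2235) + (-1.3333)·(-0.6243) = 0.9441.

Step 5 — scale by n: T² = 6 · 0.9441 = 5.6645.

T² ≈ 5.6645


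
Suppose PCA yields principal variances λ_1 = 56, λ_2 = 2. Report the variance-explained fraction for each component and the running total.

Step 1 — total variance = trace(Sigma) = Σ λ_i = 56 + 2 = 58.

Step 2 — fraction explained by component i = λ_i / Σ λ:
  PC1: 56/58 = 0.9655
  PC2: 2/58 = 0.0345

Step 3 — cumulative fraction after k components = (λ_1 + ... + λ_k) / Σ λ:
  k = 1: 56/58 = 0.9655
  k = 2: (56 + 2)/58 = 58/58 = 1

Summary (fraction, with percent):

explained: PC1 0.9655 (96.55%), PC2 0.0345 (3.45%);  cumulative: 0.9655, 1


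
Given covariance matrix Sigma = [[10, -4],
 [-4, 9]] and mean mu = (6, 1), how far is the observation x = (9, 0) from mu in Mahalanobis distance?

Step 1 — centre the observation: (x - mu) = (3, -1).

Step 2 — invert Sigma. det(Sigma) = 10·9 - (-4)² = 74.
  Sigma^{-1} = (1/det) · [[d, -b], [-b, a]] = [[0.1216, 0.0541],
 [0.0541, 0.1351]].

Step 3 — form the quadratic (x - mu)^T · Sigma^{-1} · (x - mu):
  Sigma^{-1} · (x - mu) = (0.3108, 0.027).
  (x - mu)^T · [Sigma^{-1} · (x - mu)] = (3)·(0.3108) + (-1)·(0.027) = 0.9054.

Step 4 — take square root: d = √(0.9054) ≈ 0.9515.

d(x, mu) = √(0.9054) ≈ 0.9515


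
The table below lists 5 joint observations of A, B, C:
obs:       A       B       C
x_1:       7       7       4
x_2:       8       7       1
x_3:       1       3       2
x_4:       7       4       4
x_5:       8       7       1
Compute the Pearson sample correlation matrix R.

Step 1 — column means:
  mean(A) = (7 + 8 + 1 + 7 + 8) / 5 = 31/5 = 6.2
  mean(B) = (7 + 7 + 3 + 4 + 7) / 5 = 28/5 = 5.6
  mean(C) = (4 + 1 + 2 + 4 + 1) / 5 = 12/5 = 2.4

Step 2 — sample variances and covariances s[i,j] = (1/(n-1)) · Σ_k (x_{k,i} - mean_i) · (x_{k,j} - mean_j), with n-1 = 4:
  s[A,A] = ((0.8)·(0.8) + (1.8)·(1.8) + (-5.2)·(-5.2) + (0.8)·(0.8) + (1.8)·(1.8)) / 4 = 34.8/4 = 8.7
  s[A,B] = ((0.8)·(1.4) + (1.8)·(1.4) + (-5.2)·(-2.6) + (0.8)·(-1.6) + (1.8)·(1.4)) / 4 = 18.4/4 = 4.6
  s[A,C] = ((0.8)·(1.6) + (1.8)·(-1.4) + (-5.2)·(-0.4) + (0.8)·(1.6) + (1.8)·(-1.4)) / 4 = -0.4/4 = -0.1
  s[B,B] = ((1.4)·(1.4) + (1.4)·(1.4) + (-2.6)·(-2.6) + (-1.6)·(-1.6) + (1.4)·(1.4)) / 4 = 15.2/4 = 3.8
  s[B,C] = ((1.4)·(1.6) + (1.4)·(-1.4) + (-2.6)·(-0.4) + (-1.6)·(1.6) + (1.4)·(-1.4)) / 4 = -3.2/4 = -0.8
  s[C,C] = ((1.6)·(1.6) + (-1.4)·(-1.4) + (-0.4)·(-0.4) + (1.6)·(1.6) + (-1.4)·(-1.4)) / 4 = 9.2/4 = 2.3
  Sample standard deviations s_i = √(s[i,i]):
  s(A) = √(8.7) = 2.9496
  s(B) = √(3.8) = 1.9494
  s(C) = √(2.3) = 1.5166

Step 3 — r_{ij} = s_{ij} / (s_i · s_j):
  r[A,A] = 1 (diagonal).
  r[A,B] = 4.6 / (2.9496 · 1.9494) = 4.6 / 5.7498 = 0.8
  r[A,C] = -0.1 / (2.9496 · 1.5166) = -0.1 / 4.4733 = -0.0224
  r[B,B] = 1 (diagonal).
  r[B,C] = -0.8 / (1.9494 · 1.5166) = -0.8 / 2.9563 = -0.2706
  r[C,C] = 1 (diagonal).

R is symmetric with unit diagonal. Assembling:

R = [[1, 0.8, -0.0224],
 [0.8, 1, -0.2706],
 [-0.0224, -0.2706, 1]]


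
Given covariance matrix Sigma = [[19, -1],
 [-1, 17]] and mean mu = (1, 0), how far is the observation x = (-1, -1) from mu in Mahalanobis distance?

Step 1 — centre the observation: (x - mu) = (-2, -1).

Step 2 — invert Sigma. det(Sigma) = 19·17 - (-1)² = 322.
  Sigma^{-1} = (1/det) · [[d, -b], [-b, a]] = [[0.0528, 0.0031],
 [0.0031, 0.059]].

Step 3 — form the quadratic (x - mu)^T · Sigma^{-1} · (x - mu):
  Sigma^{-1} · (x - mu) = (-0.1087, -0.0652).
  (x - mu)^T · [Sigma^{-1} · (x - mu)] = (-2)·(-0.1087) + (-1)·(-0.0652) = 0.2826.

Step 4 — take square root: d = √(0.2826) ≈ 0.5316.

d(x, mu) = √(0.2826) ≈ 0.5316


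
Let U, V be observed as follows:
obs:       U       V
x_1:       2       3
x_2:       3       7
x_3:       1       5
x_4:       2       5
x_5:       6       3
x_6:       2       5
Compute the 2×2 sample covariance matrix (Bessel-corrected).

Step 1 — column means:
  mean(U) = (2 + 3 + 1 + 2 + 6 + 2) / 6 = 16/6 = 2.6667
  mean(V) = (3 + 7 + 5 + 5 + 3 + 5) / 6 = 28/6 = 4.6667

Step 2 — sample covariance S[i,j] = (1/(n-1)) · Σ_k (x_{k,i} - mean_i) · (x_{k,j} - mean_j), with n-1 = 5.
  S[U,U] = ((-0.6667)·(-0.6667) + (0.3333)·(0.3333) + (-1.6667)·(-1.6667) + (-0.6667)·(-0.6667) + (3.3333)·(3.3333) + (-0.6667)·(-0.6667)) / 5 = 15.3333/5 = 3.0667
  S[U,V] = ((-0.6667)·(-1.6667) + (0.3333)·(2.3333) + (-1.6667)·(0.3333) + (-0.6667)·(0.3333) + (3.3333)·(-1.6667) + (-0.6667)·(0.3333)) / 5 = -4.6667/5 = -0.9333
  S[V,V] = ((-1.6667)·(-1.6667) + (2.3333)·(2.3333) + (0.3333)·(0.3333) + (0.3333)·(0.3333) + (-1.6667)·(-1.6667) + (0.3333)·(0.3333)) / 5 = 11.3333/5 = 2.2667

S is symmetric (S[j,i] = S[i,j]). Assembling:

S = [[3.0667, -0.9333],
 [-0.9333, 2.2667]]


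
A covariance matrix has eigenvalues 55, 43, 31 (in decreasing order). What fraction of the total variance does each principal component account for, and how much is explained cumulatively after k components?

Step 1 — total variance = trace(Sigma) = Σ λ_i = 55 + 43 + 31 = 129.

Step 2 — fraction explained by component i = λ_i / Σ λ:
  PC1: 55/129 = 0.4264
  PC2: 43/129 = 0.3333
  PC3: 31/129 = 0.2403

Step 3 — cumulative fraction after k components = (λ_1 + ... + λ_k) / Σ λ:
  k = 1: 55/129 = 0.4264
  k = 2: (55 + 43)/129 = 98/129 = 0.7597
  k = 3: (55 + 43 + 31)/129 = 129/129 = 1

Summary (fraction, with percent):

explained: PC1 0.4264 (42.64%), PC2 0.3333 (33.33%), PC3 0.2403 (24.03%);  cumulative: 0.4264, 0.7597, 1


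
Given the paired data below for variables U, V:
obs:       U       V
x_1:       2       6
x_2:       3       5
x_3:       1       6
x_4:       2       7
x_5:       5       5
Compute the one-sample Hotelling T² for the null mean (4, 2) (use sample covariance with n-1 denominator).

Step 1 — sample mean vector:
  mean(U) = (2 + 3 + 1 + 2 + 5) / 5 = 13/5 = 2.6
  mean(V) = (6 + 5 + 6 + 7 + 5) / 5 = 29/5 = 5.8
  x̄ = (2.6, 5.8),  deviation x̄ - mu_0 = (2.6, 5.8) - (4, 2) = (-1.4, 3.8).

Step 2 — sample covariance matrix, S[i,j] = (1/(n-1)) · Σ_k (x_{k,i} - mean_i) · (x_{k,j} - mean_j), divisor n-1 = 4:
  S[U,U] = ((-0.6)·(-0.6) + (0.4)·(0.4) + (-1.6)·(-1.6) + (-0.6)·(-0.6) + (2.4)·(2.4)) / 4 = 9.2/4 = 2.3
  S[U,V] = ((-0.6)·(0.2) + (0.4)·(-0.8) + (-1.6)·(0.2) + (-0.6)·(1.2) + (2.4)·(-0.8)) / 4 = -3.4/4 = -0.85
  S[V,V] = ((0.2)·(0.2) + (-0.8)·(-0.8) + (0.2)·(0.2) + (1.2)·(1.2) + (-0.8)·(-0.8)) / 4 = 2.8/4 = 0.7
  S = [[2.3, -0.85],
 [-0.85, 0.7]].

Step 3 — invert S. det(S) = 2.3·0.7 - (-0.85)² = 0.8875.
  S^{-1} = (1/det) · [[d, -b], [-b, a]] = [[0.7887, 0.9577],
 [0.9577, 2.5915]].

Step 4 — quadratic form (x̄ - mu_0)^T · S^{-1} · (x̄ - mu_0):
  S^{-1} · (x̄ - mu_0) = (2.5352, 8.507),
  (x̄ - mu_0)^T · [...] = (-1.4)·(2.5352) + (3.8)·(8.507) = 28.7775.

Step 5 — scale by n: T² = 5 · 28.7775 = 143.8873.

T² ≈ 143.8873


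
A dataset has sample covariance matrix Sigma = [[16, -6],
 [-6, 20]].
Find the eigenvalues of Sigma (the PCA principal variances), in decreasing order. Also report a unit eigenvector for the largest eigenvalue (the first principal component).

Step 1 — characteristic polynomial of 2×2 Sigma:
  det(Sigma - λI) = λ² - trace · λ + det = 0.
  trace = 16 + 20 = 36, det = 16·20 - (-6)² = 284.
Step 2 — discriminant:
  Δ = trace² - 4·det = 1296 - 1136 = 160.
Step 3 — eigenvalues:
  λ = (trace ± √Δ)/2 = (36 ± 12.6491)/2,
  λ_1 = 24.3246,  λ_2 = 11.6754.

Step 4 — unit eigenvector for λ_1: solve (Sigma - λ_1 I)v = 0. First row:
  (16 - 24.3246)·v_x + (-6)·v_y = 0, i.e. (-8.3246)·v_x + (-6)·v_y = 0,
  so v ∝ (b, λ_1 - a) = (-6, 8.3246); multiply by -1 so the first entry is positive: u = (6, -8.3246).
  ||u|| = √((6)² + (-8.3246)²) = √(105.2982) ≈ 10.2615,
  v_1 = u/||u|| ≈ (0.5847, -0.8112) (||v_1|| = 1).

λ_1 = 24.3246,  λ_2 = 11.6754;  v_1 ≈ (0.5847, -0.8112)


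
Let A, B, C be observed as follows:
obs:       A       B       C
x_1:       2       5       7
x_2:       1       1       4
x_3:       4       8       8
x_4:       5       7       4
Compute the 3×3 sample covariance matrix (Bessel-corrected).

Step 1 — column means:
  mean(A) = (2 + 1 + 4 + 5) / 4 = 12/4 = 3
  mean(B) = (5 + 1 + 8 + 7) / 4 = 21/4 = 5.25
  mean(C) = (7 + 4 + 8 + 4) / 4 = 23/4 = 5.75

Step 2 — sample covariance S[i,j] = (1/(n-1)) · Σ_k (x_{k,i} - mean_i) · (x_{k,j} - mean_j), with n-1 = 3.
  S[A,A] = ((-1)·(-1) + (-2)·(-2) + (1)·(1) + (2)·(2)) / 3 = 10/3 = 3.3333
  S[A,B] = ((-1)·(-0.25) + (-2)·(-4.25) + (1)·(2.75) + (2)·(1.75)) / 3 = 15/3 = 5
  S[A,C] = ((-1)·(1.25) + (-2)·(-1.75) + (1)·(2.25) + (2)·(-1.75)) / 3 = 1/3 = 0.3333
  S[B,B] = ((-0.25)·(-0.25) + (-4.25)·(-4.25) + (2.75)·(2.75) + (1.75)·(1.75)) / 3 = 28.75/3 = 9.5833
  S[B,C] = ((-0.25)·(1.25) + (-4.25)·(-1.75) + (2.75)·(2.25) + (1.75)·(-1.75)) / 3 = 10.25/3 = 3.4167
  S[C,C] = ((1.25)·(1.25) + (-1.75)·(-1.75) + (2.25)·(2.25) + (-1.75)·(-1.75)) / 3 = 12.75/3 = 4.25

S is symmetric (S[j,i] = S[i,j]). Assembling:

S = [[3.3333, 5, 0.3333],
 [5, 9.5833, 3.4167],
 [0.3333, 3.4167, 4.25]]


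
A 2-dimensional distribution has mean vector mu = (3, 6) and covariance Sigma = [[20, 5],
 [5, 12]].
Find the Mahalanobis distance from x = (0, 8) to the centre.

Step 1 — centre the observation: (x - mu) = (-3, 2).

Step 2 — invert Sigma. det(Sigma) = 20·12 - (5)² = 215.
  Sigma^{-1} = (1/det) · [[d, -b], [-b, a]] = [[0.0558, -0.0233],
 [-0.0233, 0.093]].

Step 3 — form the quadratic (x - mu)^T · Sigma^{-1} · (x - mu):
  Sigma^{-1} · (x - mu) = (-0.214, 0.2558).
  (x - mu)^T · [Sigma^{-1} · (x - mu)] = (-3)·(-0.214) + (2)·(0.2558) = 1.1535.

Step 4 — take square root: d = √(1.1535) ≈ 1.074.

d(x, mu) = √(1.1535) ≈ 1.074


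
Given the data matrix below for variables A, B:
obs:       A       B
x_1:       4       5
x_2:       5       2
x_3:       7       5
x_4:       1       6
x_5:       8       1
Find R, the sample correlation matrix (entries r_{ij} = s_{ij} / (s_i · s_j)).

Step 1 — column means:
  mean(A) = (4 + 5 + 7 + 1 + 8) / 5 = 25/5 = 5
  mean(B) = (5 + 2 + 5 + 6 + 1) / 5 = 19/5 = 3.8

Step 2 — sample variances and covariances s[i,j] = (1/(n-1)) · Σ_k (x_{k,i} - mean_i) · (x_{k,j} - mean_j), with n-1 = 4:
  s[A,A] = ((-1)·(-1) + (0)·(0) + (2)·(2) + (-4)·(-4) + (3)·(3)) / 4 = 30/4 = 7.5
  s[A,B] = ((-1)·(1.2) + (0)·(-1.8) + (2)·(1.2) + (-4)·(2.2) + (3)·(-2.8)) / 4 = -16/4 = -4
  s[B,B] = ((1.2)·(1.2) + (-1.8)·(-1.8) + (1.2)·(1.2) + (2.2)·(2.2) + (-2.8)·(-2.8)) / 4 = 18.8/4 = 4.7
  Sample standard deviations s_i = √(s[i,i]):
  s(A) = √(7.5) = 2.7386
  s(B) = √(4.7) = 2.1679

Step 3 — r_{ij} = s_{ij} / (s_i · s_j):
  r[A,A] = 1 (diagonal).
  r[A,B] = -4 / (2.7386 · 2.1679) = -4 / 5.9372 = -0.6737
  r[B,B] = 1 (diagonal).

R is symmetric with unit diagonal. Assembling:

R = [[1, -0.6737],
 [-0.6737, 1]]


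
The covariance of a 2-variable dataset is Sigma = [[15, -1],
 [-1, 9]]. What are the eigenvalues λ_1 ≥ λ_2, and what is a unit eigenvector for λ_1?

Step 1 — characteristic polynomial of 2×2 Sigma:
  det(Sigma - λI) = λ² - trace · λ + det = 0.
  trace = 15 + 9 = 24, det = 15·9 - (-1)² = 134.
Step 2 — discriminant:
  Δ = trace² - 4·det = 576 - 536 = 40.
Step 3 — eigenvalues:
  λ = (trace ± √Δ)/2 = (24 ± 6.3246)/2,
  λ_1 = 15.1623,  λ_2 = 8.8377.

Step 4 — unit eigenvector for λ_1: solve (Sigma - λ_1 I)v = 0. First row:
  (15 - 15.1623)·v_x + (-1)·v_y = 0, i.e. (-0.1623)·v_x + (-1)·v_y = 0,
  so v ∝ (b, λ_1 - a) = (-1, 0.1623); multiply by -1 so the first entry is positive: u = (1, -0.1623).
  ||u|| = √((1)² + (-0.1623)²) = √(1.0263) ≈ 1.0131,
  v_1 = u/||u|| ≈ (0.9871, -0.1602) (||v_1|| = 1).

λ_1 = 15.1623,  λ_2 = 8.8377;  v_1 ≈ (0.9871, -0.1602)


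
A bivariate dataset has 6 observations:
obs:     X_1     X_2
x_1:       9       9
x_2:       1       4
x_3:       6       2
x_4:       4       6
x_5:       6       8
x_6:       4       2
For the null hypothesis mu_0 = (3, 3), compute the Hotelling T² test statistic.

Step 1 — sample mean vector:
  mean(X_1) = (9 + 1 + 6 + 4 + 6 + 4) / 6 = 30/6 = 5
  mean(X_2) = (9 + 4 + 2 + 6 + 8 + 2) / 6 = 31/6 = 5.1667
  x̄ = (5, 5.1667),  deviation x̄ - mu_0 = (5, 5.1667) - (3, 3) = (2, 2.1667).

Step 2 — sample covariance matrix, S[i,j] = (1/(n-1)) · Σ_k (x_{k,i} - mean_i) · (x_{k,j} - mean_j), divisor n-1 = 5:
  S[X_1,X_1] = ((4)·(4) + (-4)·(-4) + (1)·(1) + (-1)·(-1) + (1)·(1) + (-1)·(-1)) / 5 = 36/5 = 7.2
  S[X_1,X_2] = ((4)·(3.8333) + (-4)·(-1.1667) + (1)·(-3.1667) + (-1)·(0.8333) + (1)·(2.8333) + (-1)·(-3.1667)) / 5 = 22/5 = 4.4
  S[X_2,X_2] = ((3.8333)·(3.8333) + (-1.1667)·(-1.1667) + (-3.1667)·(-3.1667) + (0.8333)·(0.8333) + (2.8333)·(2.8333) + (-3.1667)·(-3.1667)) / 5 = 44.8333/5 = 8.9667
  S = [[7.2, 4.4],
 [4.4, 8.9667]].

Step 3 — invert S. det(S) = 7.2·8.9667 - (4.4)² = 45.2.
  S^{-1} = (1/det) · [[d, -b], [-b, a]] = [[0.1984, -0.0973],
 [-0.0973, 0.1593]].

Step 4 — quadratic form (x̄ - mu_0)^T · S^{-1} · (x̄ - mu_0):
  S^{-1} · (x̄ - mu_0) = (0.1858, 0.1504),
  (x̄ - mu_0)^T · [...] = (2)·(0.1858) + (2.1667)·(0.1504) = 0.6976.

Step 5 — scale by n: T² = 6 · 0.6976 = 4.1858.

T² ≈ 4.1858


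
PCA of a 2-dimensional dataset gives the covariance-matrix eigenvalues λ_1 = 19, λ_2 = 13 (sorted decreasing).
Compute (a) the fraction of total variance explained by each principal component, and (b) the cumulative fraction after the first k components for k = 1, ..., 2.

Step 1 — total variance = trace(Sigma) = Σ λ_i = 19 + 13 = 32.

Step 2 — fraction explained by component i = λ_i / Σ λ:
  PC1: 19/32 = 0.5938
  PC2: 13/32 = 0.4062

Step 3 — cumulative fraction after k components = (λ_1 + ... + λ_k) / Σ λ:
  k = 1: 19/32 = 0.5938
  k = 2: (19 + 13)/32 = 32/32 = 1

Summary (fraction, with percent):

explained: PC1 0.5938 (59.38%), PC2 0.4062 (40.62%);  cumulative: 0.5938, 1


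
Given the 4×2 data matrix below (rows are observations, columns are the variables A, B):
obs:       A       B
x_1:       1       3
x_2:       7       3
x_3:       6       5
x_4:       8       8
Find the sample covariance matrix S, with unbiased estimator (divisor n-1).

Step 1 — column means:
  mean(A) = (1 + 7 + 6 + 8) / 4 = 22/4 = 5.5
  mean(B) = (3 + 3 + 5 + 8) / 4 = 19/4 = 4.75

Step 2 — sample covariance S[i,j] = (1/(n-1)) · Σ_k (x_{k,i} - mean_i) · (x_{k,j} - mean_j), with n-1 = 3.
  S[A,A] = ((-4.5)·(-4.5) + (1.5)·(1.5) + (0.5)·(0.5) + (2.5)·(2.5)) / 3 = 29/3 = 9.6667
  S[A,B] = ((-4.5)·(-1.75) + (1.5)·(-1.75) + (0.5)·(0.25) + (2.5)·(3.25)) / 3 = 13.5/3 = 4.5
  S[B,B] = ((-1.75)·(-1.75) + (-1.75)·(-1.75) + (0.25)·(0.25) + (3.25)·(3.25)) / 3 = 16.75/3 = 5.5833

S is symmetric (S[j,i] = S[i,j]). Assembling:

S = [[9.6667, 4.5],
 [4.5, 5.5833]]


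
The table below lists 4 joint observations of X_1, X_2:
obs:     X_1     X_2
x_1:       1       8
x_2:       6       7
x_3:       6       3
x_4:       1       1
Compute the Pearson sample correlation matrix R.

Step 1 — column means:
  mean(X_1) = (1 + 6 + 6 + 1) / 4 = 14/4 = 3.5
  mean(X_2) = (8 + 7 + 3 + 1) / 4 = 19/4 = 4.75

Step 2 — sample variances and covariances s[i,j] = (1/(n-1)) · Σ_k (x_{k,i} - mean_i) · (x_{k,j} - mean_j), with n-1 = 3:
  s[X_1,X_1] = ((-2.5)·(-2.5) + (2.5)·(2.5) + (2.5)·(2.5) + (-2.5)·(-2.5)) / 3 = 25/3 = 8.3333
  s[X_1,X_2] = ((-2.5)·(3.25) + (2.5)·(2.25) + (2.5)·(-1.75) + (-2.5)·(-3.75)) / 3 = 2.5/3 = 0.8333
  s[X_2,X_2] = ((3.25)·(3.25) + (2.25)·(2.25) + (-1.75)·(-1.75) + (-3.75)·(-3.75)) / 3 = 32.75/3 = 10.9167
  Sample standard deviations s_i = √(s[i,i]):
  s(X_1) = √(8.3333) = 2.8868
  s(X_2) = √(10.9167) = 3.304

Step 3 — r_{ij} = s_{ij} / (s_i · s_j):
  r[X_1,X_1] = 1 (diagonal).
  r[X_1,X_2] = 0.8333 / (2.8868 · 3.304) = 0.8333 / 9.5379 = 0.0874
  r[X_2,X_2] = 1 (diagonal).

R is symmetric with unit diagonal. Assembling:

R = [[1, 0.0874],
 [0.0874, 1]]
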